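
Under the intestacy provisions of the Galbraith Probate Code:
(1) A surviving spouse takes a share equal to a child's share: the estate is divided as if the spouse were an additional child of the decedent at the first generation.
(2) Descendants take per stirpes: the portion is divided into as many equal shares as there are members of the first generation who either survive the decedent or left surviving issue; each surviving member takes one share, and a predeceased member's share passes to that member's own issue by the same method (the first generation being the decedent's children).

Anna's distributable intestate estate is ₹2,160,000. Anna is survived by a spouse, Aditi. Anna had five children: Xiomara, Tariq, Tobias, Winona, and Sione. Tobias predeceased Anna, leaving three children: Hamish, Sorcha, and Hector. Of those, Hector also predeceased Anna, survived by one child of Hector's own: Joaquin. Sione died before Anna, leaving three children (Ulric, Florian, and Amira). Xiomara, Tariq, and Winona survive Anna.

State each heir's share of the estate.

Aditi: ₹360,000; Xiomara: ₹360,000; Tariq: ₹360,000; Hamish: ₹120,000; Sorcha: ₹120,000; Joaquin: ₹120,000; Winona: ₹360,000; Ulric: ₹120,000; Florian: ₹120,000; Amira: ₹120,000

The spouse counts as an additional share at the children's level, so there are 6 primary shares of ₹360,000. Aditi takes one such share (₹360,000).
The children's combined portion (₹1,800,000) is divided into 5 shares of ₹360,000: Xiomara, Tariq, and Winona each take ₹360,000; Tobias's ₹360,000 share passes to Tobias's issue; Sione's ₹360,000 share passes to Sione's issue.
Tobias's share (₹360,000) is divided into 3 shares of ₹120,000: Hamish and Sorcha each take ₹120,000; Hector's ₹120,000 share passes to Hector's issue.
Hector's share (₹120,000) passes entirely to Joaquin.
Sione's share (₹360,000) is divided into 3 shares of ₹120,000: Ulric, Florian, and Amira each take ₹120,000.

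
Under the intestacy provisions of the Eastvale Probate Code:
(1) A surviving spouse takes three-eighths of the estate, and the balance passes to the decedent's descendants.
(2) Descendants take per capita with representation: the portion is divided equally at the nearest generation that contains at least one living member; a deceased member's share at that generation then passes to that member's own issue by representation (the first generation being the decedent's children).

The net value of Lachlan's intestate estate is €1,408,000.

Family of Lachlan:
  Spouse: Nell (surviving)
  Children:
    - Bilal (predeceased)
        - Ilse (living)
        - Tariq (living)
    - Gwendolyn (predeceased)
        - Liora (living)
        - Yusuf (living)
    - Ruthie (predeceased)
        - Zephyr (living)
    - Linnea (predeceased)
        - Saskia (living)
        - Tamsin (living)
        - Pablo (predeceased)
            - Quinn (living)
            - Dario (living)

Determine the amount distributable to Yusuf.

Nell takes three-eighths of €1,408,000 = €528,000. The remaining €880,000 passes to the descendants.
No child survives, so the initial division is made at the grandchildren's generation.
The descendants' portion (€880,000) is divided into 8 shares of €110,000: Ilse, Tariq, Liora, Yusuf, Zephyr, Saskia, and Tamsin each take €110,000; Pablo's €110,000 share passes to Pablo's issue.
Pablo's share (€110,000) is divided into 2 shares of €55,000: Quinn and Dario each take €55,000.

Yusuf receives €110,000.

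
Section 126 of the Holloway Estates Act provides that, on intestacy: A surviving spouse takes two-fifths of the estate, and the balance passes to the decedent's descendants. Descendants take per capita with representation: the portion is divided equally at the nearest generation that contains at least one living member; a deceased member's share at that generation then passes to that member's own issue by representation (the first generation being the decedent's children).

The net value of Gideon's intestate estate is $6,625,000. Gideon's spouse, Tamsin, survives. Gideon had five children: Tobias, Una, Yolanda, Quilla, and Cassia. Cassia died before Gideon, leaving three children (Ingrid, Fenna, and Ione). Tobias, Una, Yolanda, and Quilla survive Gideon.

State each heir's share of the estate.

Tamsin: $2,650,000; Tobias: $795,000; Una: $795,000; Yolanda: $795,000; Quilla: $795,000; Ingrid: $265,000; Fenna: $265,000; Ione: $265,000

Tamsin takes two-fifths of $6,625,000 = $2,650,000. The remaining $3,975,000 passes to the descendants.
The descendants' portion ($3,975,000) is divided into 5 shares of $795,000: Tobias, Una, Yolanda, and Quilla each take $795,000; Cassia's $795,000 share passes to Cassia's issue.
Cassia's share ($795,000) is divided into 3 shares of $265,000: Ingrid, Fenna, and Ione each take $265,000.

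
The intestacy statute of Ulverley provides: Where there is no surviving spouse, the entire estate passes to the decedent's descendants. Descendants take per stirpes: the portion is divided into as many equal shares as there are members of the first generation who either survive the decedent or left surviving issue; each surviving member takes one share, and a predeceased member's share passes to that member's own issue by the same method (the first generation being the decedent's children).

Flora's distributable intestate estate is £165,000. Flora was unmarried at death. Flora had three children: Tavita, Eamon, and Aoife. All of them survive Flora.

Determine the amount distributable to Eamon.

Eamon receives £55,000.

The entire £165,000 passes to the descendants.
That amount (£165,000) is divided into 3 shares of £55,000: Tavita, Eamon, and Aoife each take £55,000.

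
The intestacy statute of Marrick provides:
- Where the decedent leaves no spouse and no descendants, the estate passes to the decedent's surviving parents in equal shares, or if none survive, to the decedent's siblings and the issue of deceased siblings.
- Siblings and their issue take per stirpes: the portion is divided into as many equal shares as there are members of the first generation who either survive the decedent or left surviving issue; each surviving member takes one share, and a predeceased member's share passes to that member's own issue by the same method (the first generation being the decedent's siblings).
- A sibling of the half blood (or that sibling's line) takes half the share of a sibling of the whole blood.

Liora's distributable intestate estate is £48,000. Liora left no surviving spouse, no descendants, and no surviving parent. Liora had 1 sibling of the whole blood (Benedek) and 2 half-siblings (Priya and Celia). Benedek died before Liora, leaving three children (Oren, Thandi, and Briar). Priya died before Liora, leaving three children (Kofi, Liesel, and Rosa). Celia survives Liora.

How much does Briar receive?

Briar receives £8,000.

The entire £48,000 passes to the siblings and their issue.
Counting each half-blood sibling's line as half a unit, there are 2 units in £48,000, so one unit is £24,000. Whole-blood lines (Benedek) take £24,000 each; half-blood lines (Priya and Celia) take £12,000 each.
Benedek's share (£24,000) is divided into 3 shares of £8,000: Oren, Thandi, and Briar each take £8,000.
Priya's share (£12,000) is divided into 3 shares of £4,000: Kofi, Liesel, and Rosa each take £4,000.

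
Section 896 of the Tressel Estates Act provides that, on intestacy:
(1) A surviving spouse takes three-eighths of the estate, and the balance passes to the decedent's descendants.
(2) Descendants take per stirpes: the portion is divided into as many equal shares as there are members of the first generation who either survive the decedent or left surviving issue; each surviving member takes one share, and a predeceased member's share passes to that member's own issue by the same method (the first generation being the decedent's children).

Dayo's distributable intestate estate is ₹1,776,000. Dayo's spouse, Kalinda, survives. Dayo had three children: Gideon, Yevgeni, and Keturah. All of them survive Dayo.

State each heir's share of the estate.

Kalinda takes three-eighths of ₹1,776,000 = ₹666,000. The remaining ₹1,110,000 passes to the descendants.
The descendants' portion (₹1,110,000) is divided into 3 shares of ₹370,000: Gideon, Yevgeni, and Keturah each take ₹370,000.

Kalinda: ₹666,000; Gideon: ₹370,000; Yevgeni: ₹370,000; Keturah: ₹370,000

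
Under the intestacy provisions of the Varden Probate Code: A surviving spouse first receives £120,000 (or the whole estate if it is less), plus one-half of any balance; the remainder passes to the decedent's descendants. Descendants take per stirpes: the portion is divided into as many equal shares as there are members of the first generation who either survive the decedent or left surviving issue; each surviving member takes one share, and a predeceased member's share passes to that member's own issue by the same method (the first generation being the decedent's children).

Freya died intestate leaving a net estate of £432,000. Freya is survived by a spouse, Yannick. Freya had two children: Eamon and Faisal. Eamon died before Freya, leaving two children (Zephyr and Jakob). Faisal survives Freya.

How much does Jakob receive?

Jakob receives £39,000.

Yannick first takes £120,000, leaving a balance of £312,000. Yannick then takes one-half of the balance (£156,000), for a total of £276,000. The remaining £156,000 passes to the descendants.
The descendants' portion (£156,000) is divided into 2 shares of £78,000: Faisal takes £78,000; Eamon's £78,000 share passes to Eamon's issue.
Eamon's share (£78,000) is divided into 2 shares of £39,000: Zephyr and Jakob each take £39,000.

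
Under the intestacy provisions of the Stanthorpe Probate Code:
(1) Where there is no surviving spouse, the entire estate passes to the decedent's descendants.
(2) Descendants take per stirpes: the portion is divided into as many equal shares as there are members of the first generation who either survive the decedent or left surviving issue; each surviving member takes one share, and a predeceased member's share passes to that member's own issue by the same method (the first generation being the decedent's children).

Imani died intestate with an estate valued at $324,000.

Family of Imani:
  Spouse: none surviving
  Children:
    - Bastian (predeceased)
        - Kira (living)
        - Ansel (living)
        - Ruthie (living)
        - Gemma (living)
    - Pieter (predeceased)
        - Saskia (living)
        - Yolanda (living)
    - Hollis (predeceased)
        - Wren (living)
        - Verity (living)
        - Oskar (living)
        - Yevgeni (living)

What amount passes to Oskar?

The entire $324,000 passes to the descendants.
That amount ($324,000) is divided into 3 shares of $108,000: Bastian's $108,000 share passes to Bastian's issue; Pieter's $108,000 share passes to Pieter's issue; Hollis's $108,000 share passes to Hollis's issue.
Bastian's share ($108,000) is divided into 4 shares of $27,000: Kira, Ansel, Ruthie, and Gemma each take $27,000.
Pieter's share ($108,000) is divided into 2 shares of $54,000: Saskia and Yolanda each take $54,000.
Hollis's share ($108,000) is divided into 4 shares of $27,000: Wren, Verity, Oskar, and Yevgeni each take $27,000.

Oskar receives $27,000.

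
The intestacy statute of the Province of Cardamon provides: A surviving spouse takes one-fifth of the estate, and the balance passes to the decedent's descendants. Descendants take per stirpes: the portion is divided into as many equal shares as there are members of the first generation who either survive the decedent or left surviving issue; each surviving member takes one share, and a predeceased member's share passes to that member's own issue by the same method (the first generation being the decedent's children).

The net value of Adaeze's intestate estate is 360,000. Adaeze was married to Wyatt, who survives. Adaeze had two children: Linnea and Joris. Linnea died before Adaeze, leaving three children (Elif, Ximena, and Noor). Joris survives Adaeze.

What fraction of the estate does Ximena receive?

Wyatt takes one-fifth of 360,000 = 72,000. The remaining 288,000 passes to the descendants.
The descendants' portion (288,000) is divided into 2 shares of 144,000: Joris takes 144,000; Linnea's 144,000 share passes to Linnea's issue.
Linnea's share (144,000) is divided into 3 shares of 48,000: Elif, Ximena, and Noor each take 48,000.

Ximena receives 2/15 of the estate.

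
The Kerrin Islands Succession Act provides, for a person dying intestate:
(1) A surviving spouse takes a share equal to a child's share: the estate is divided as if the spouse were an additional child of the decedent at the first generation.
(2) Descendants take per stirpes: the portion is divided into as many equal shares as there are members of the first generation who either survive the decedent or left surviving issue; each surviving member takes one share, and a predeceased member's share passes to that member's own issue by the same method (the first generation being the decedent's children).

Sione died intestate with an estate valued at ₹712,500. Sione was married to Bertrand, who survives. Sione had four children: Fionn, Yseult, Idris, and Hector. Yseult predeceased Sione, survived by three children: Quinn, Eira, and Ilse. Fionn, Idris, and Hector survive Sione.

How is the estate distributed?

Bertrand: ₹142,500; Fionn: ₹142,500; Quinn: ₹47,500; Eira: ₹47,500; Ilse: ₹47,500; Idris: ₹142,500; Hector: ₹142,500

The spouse counts as an additional share at the children's level, so there are 5 primary shares of ₹142,500. Bertrand takes one such share (₹142,500).
The children's combined portion (₹570,000) is divided into 4 shares of ₹142,500: Fionn, Idris, and Hector each take ₹142,500; Yseult's ₹142,500 share passes to Yseult's issue.
Yseult's share (₹142,500) is divided into 3 shares of ₹47,500: Quinn, Eira, and Ilse each take ₹47,500.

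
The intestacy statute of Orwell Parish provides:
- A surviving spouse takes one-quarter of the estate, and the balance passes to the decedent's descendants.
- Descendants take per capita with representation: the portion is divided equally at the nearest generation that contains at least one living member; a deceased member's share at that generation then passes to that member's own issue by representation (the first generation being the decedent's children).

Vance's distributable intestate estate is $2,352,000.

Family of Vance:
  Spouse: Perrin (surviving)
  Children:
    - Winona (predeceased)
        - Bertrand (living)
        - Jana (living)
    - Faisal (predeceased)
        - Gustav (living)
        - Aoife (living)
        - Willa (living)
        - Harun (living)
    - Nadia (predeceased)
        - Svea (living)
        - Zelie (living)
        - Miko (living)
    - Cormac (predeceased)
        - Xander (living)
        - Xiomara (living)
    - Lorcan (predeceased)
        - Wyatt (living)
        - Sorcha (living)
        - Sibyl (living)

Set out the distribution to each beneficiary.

Perrin takes one-quarter of $2,352,000 = $588,000. The remaining $1,764,000 passes to the descendants.
No child survives, so the initial division is made at the grandchildren's generation.
The descendants' portion ($1,764,000) is divided into 14 shares of $126,000: Bertrand, Jana, Gustav, Aoife, Willa, Harun, Svea, Zelie, Miko, Xander, Xiomara, Wyatt, Sorcha, and Sibyl each take $126,000.

Perrin: $588,000; Bertrand: $126,000; Jana: $126,000; Gustav: $126,000; Aoife: $126,000; Willa: $126,000; Harun: $126,000; Svea: $126,000; Zelie: $126,000; Miko: $126,000; Xander: $126,000; Xiomara: $126,000; Wyatt: $126,000; Sorcha: $126,000; Sibyl: $126,000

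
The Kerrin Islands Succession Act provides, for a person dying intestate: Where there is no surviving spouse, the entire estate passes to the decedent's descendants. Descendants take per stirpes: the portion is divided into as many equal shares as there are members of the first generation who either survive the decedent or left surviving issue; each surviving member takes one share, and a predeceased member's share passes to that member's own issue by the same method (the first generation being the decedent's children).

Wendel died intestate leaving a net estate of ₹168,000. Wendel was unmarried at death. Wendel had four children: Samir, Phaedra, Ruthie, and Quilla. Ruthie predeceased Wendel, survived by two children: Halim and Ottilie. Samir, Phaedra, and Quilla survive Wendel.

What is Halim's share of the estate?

Halim receives ₹21,000.

The entire ₹168,000 passes to the descendants.
That amount (₹168,000) is divided into 4 shares of ₹42,000: Samir, Phaedra, and Quilla each take ₹42,000; Ruthie's ₹42,000 share passes to Ruthie's issue.
Ruthie's share (₹42,000) is divided into 2 shares of ₹21,000: Halim and Ottilie each take ₹21,000.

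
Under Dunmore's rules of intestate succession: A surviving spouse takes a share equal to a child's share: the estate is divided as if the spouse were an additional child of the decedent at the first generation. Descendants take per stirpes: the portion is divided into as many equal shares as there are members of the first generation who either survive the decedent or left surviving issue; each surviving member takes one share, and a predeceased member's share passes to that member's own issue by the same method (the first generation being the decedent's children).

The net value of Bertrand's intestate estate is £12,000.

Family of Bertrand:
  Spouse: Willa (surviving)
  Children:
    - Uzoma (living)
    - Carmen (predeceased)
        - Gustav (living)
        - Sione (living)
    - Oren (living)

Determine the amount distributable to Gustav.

The spouse counts as an additional share at the children's level, so there are 4 primary shares of £3,000. Willa takes one such share (£3,000).
The children's combined portion (£9,000) is divided into 3 shares of £3,000: Uzoma and Oren each take £3,000; Carmen's £3,000 share passes to Carmen's issue.
Carmen's share (£3,000) is divided into 2 shares of £1,500: Gustav and Sione each take £1,500.

Gustav receives £1,500.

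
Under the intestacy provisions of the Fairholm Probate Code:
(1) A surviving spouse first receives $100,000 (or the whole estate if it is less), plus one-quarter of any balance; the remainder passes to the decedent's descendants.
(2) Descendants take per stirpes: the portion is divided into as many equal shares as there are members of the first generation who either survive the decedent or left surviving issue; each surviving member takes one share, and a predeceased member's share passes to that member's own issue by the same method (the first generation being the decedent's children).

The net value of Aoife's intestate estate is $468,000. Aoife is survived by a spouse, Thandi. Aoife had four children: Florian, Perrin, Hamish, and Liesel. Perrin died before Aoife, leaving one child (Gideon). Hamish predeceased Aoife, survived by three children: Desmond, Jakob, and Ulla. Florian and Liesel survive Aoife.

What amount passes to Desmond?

Thandi first takes $100,000, leaving a balance of $368,000. Thandi then takes one-quarter of the balance ($92,000), for a total of $192,000. The remaining $276,000 passes to the descendants.
The descendants' portion ($276,000) is divided into 4 shares of $69,000: Florian and Liesel each take $69,000; Perrin's $69,000 share passes to Perrin's issue; Hamish's $69,000 share passes to Hamish's issue.
Perrin's share ($69,000) passes entirely to Gideon.
Hamish's share ($69,000) is divided into 3 shares of $23,000: Desmond, Jakob, and Ulla each take $23,000.

Desmond receives $23,000.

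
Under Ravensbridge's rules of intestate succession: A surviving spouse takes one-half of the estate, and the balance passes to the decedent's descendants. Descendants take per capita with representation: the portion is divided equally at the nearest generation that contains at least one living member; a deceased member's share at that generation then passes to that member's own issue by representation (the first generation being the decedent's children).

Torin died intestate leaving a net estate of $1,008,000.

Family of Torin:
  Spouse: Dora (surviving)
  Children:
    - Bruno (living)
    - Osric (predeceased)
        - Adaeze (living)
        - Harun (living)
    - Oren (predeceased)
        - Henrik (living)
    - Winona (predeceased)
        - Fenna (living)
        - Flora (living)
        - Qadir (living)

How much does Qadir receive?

Dora takes one-half of $1,008,000 = $504,000. The remaining $504,000 passes to the descendants.
The descendants' portion ($504,000) is divided into 4 shares of $126,000: Bruno takes $126,000; Osric's $126,000 share passes to Osric's issue; Oren's $126,000 share passes to Oren's issue; Winona's $126,000 share passes to Winona's issue.
Osric's share ($126,000) is divided into 2 shares of $63,000: Adaeze and Harun each take $63,000.
Oren's share ($126,000) passes entirely to Henrik.
Winona's share ($126,000) is divided into 3 shares of $42,000: Fenna, Flora, and Qadir each take $42,000.

Qadir receives $42,000.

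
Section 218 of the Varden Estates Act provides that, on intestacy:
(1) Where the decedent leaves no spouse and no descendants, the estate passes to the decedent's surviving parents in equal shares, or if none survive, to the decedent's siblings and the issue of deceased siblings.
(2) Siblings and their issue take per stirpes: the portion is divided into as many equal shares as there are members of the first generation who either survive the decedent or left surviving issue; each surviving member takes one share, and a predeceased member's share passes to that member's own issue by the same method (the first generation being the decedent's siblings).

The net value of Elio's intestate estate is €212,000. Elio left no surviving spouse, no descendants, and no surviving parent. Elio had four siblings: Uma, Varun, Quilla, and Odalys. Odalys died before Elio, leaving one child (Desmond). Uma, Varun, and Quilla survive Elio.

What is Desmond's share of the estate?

The entire €212,000 passes to the siblings and their issue.
That amount (€212,000) is divided into 4 shares of €53,000: Uma, Varun, and Quilla each take €53,000; Odalys's €53,000 share passes to Odalys's issue.
Odalys's share (€53,000) passes entirely to Desmond.

Desmond receives €53,000.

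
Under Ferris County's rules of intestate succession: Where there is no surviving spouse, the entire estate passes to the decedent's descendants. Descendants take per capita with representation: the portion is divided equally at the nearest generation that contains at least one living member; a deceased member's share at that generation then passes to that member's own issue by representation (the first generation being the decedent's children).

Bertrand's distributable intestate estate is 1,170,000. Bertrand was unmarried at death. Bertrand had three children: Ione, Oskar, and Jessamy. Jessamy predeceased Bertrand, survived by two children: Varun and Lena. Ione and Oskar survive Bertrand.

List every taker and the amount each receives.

Ione: 390,000; Oskar: 390,000; Varun: 195,000; Lena: 195,000

The entire 1,170,000 passes to the descendants.
That amount (1,170,000) is divided into 3 shares of 390,000: Ione and Oskar each take 390,000; Jessamy's 390,000 share passes to Jessamy's issue.
Jessamy's share (390,000) is divided into 2 shares of 195,000: Varun and Lena each take 195,000.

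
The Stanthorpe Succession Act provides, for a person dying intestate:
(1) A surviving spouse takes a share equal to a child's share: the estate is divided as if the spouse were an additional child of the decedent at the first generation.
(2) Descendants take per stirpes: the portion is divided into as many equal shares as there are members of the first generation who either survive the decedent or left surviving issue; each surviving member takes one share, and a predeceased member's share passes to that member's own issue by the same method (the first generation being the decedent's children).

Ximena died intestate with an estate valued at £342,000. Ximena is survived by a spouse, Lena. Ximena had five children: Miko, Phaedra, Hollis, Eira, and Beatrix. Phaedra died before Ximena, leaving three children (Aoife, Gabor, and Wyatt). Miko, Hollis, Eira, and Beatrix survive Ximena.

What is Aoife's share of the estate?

The spouse counts as an additional share at the children's level, so there are 6 primary shares of £57,000. Lena takes one such share (£57,000).
The children's combined portion (£285,000) is divided into 5 shares of £57,000: Miko, Hollis, Eira, and Beatrix each take £57,000; Phaedra's £57,000 share passes to Phaedra's issue.
Phaedra's share (£57,000) is divided into 3 shares of £19,000: Aoife, Gabor, and Wyatt each take £19,000.

Aoife receives £19,000.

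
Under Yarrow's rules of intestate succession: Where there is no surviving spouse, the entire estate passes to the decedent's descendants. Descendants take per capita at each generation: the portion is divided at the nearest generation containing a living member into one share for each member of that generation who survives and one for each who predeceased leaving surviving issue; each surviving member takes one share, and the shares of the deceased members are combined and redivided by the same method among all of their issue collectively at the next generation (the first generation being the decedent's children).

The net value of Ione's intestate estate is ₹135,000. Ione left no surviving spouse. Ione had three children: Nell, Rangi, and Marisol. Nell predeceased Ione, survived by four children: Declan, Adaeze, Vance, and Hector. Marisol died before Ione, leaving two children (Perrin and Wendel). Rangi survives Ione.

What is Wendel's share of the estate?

The entire ₹135,000 passes to the descendants.
That amount (₹135,000) is divided at the children's generation into 3 shares of ₹45,000. Rangi takes ₹45,000. The 2 shares of the deceased (Nell and Marisol) are combined into a pool of ₹90,000.
That pool (₹90,000) is divided at the grandchildren's generation equally among Declan, Adaeze, Vance, Hector, Perrin, and Wendel: ₹15,000 each.

Wendel receives ₹15,000.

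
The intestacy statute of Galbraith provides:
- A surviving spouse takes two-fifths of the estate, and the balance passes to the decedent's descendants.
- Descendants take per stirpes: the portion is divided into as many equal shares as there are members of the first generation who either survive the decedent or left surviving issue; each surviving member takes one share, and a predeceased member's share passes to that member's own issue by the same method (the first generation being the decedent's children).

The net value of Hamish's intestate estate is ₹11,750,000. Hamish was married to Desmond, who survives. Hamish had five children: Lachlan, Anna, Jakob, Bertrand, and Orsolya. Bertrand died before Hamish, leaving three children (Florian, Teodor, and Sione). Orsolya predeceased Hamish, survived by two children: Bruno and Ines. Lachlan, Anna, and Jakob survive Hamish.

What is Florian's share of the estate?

Desmond takes two-fifths of ₹11,750,000 = ₹4,700,000. The remaining ₹7,050,000 passes to the descendants.
The descendants' portion (₹7,050,000) is divided into 5 shares of ₹1,410,000: Lachlan, Anna, and Jakob each take ₹1,410,000; Bertrand's ₹1,410,000 share passes to Bertrand's issue; Orsolya's ₹1,410,000 share passes to Orsolya's issue.
Bertrand's share (₹1,410,000) is divided into 3 shares of ₹470,000: Florian, Teodor, and Sione each take ₹470,000.
Orsolya's share (₹1,410,000) is divided into 2 shares of ₹705,000: Bruno and Ines each take ₹705,000.

Florian receives ₹470,000.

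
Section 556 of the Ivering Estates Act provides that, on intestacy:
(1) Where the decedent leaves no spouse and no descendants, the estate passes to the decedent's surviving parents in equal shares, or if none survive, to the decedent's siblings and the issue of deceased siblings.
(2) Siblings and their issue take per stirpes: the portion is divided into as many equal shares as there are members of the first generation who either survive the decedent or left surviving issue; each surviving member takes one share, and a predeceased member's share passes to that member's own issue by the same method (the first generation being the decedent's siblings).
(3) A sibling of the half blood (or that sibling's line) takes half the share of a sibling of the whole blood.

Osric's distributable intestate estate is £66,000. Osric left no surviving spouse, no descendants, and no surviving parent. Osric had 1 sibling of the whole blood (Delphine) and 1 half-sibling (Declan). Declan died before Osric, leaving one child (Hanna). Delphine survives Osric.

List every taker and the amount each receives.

The entire £66,000 passes to the siblings and their issue.
Counting each half-blood sibling's line as half a unit, there are 3/2 units in £66,000, so one unit is £44,000. Whole-blood lines (Delphine) take £44,000 each; half-blood lines (Declan) take £22,000 each.
Declan's share (£22,000) passes entirely to Hanna.

Hanna: £22,000; Delphine: £44,000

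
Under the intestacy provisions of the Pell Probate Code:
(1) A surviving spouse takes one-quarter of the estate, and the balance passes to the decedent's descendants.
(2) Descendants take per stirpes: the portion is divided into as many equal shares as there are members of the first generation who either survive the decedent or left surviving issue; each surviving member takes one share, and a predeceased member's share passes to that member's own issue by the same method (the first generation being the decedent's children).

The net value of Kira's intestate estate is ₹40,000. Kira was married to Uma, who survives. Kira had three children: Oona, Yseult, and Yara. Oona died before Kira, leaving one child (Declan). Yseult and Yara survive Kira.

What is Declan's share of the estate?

Uma takes one-quarter of ₹40,000 = ₹10,000. The remaining ₹30,000 passes to the descendants.
The descendants' portion (₹30,000) is divided into 3 shares of ₹10,000: Yseult and Yara each take ₹10,000; Oona's ₹10,000 share passes to Oona's issue.
Oona's share (₹10,000) passes entirely to Declan.

Declan receives ₹10,000.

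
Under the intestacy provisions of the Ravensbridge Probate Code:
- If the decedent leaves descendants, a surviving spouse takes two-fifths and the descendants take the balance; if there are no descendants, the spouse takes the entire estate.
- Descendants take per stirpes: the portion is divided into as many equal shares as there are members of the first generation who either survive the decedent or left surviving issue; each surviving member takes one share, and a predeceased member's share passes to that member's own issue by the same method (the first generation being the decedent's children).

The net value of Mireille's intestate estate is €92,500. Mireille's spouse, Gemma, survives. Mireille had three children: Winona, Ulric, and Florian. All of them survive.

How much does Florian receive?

Florian receives €18,500.

Gemma takes two-fifths of €92,500 = €37,000. The remaining €55,500 passes to the descendants.
The descendants' portion (€55,500) is divided into 3 shares of €18,500: Winona, Ulric, and Florian each take €18,500.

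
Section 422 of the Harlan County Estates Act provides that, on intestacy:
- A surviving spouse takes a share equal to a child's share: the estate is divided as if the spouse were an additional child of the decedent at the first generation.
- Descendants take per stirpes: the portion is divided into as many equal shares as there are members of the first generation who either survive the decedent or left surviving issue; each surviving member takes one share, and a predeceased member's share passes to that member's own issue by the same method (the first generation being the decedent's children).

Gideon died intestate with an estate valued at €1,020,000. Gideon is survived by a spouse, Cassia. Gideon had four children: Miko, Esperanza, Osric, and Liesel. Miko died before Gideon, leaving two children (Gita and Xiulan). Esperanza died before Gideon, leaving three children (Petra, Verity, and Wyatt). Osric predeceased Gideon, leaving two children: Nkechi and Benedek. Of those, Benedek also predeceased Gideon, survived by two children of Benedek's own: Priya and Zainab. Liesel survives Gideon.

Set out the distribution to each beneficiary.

Cassia: €204,000; Gita: €102,000; Xiulan: €102,000; Petra: €68,000; Verity: €68,000; Wyatt: €68,000; Nkechi: €102,000; Priya: €51,000; Zainab: €51,000; Liesel: €204,000

The spouse counts as an additional share at the children's level, so there are 5 primary shares of €204,000. Cassia takes one such share (€204,000).
The children's combined portion (€816,000) is divided into 4 shares of €204,000: Liesel takes €204,000; Miko's €204,000 share passes to Miko's issue; Esperanza's €204,000 share passes to Esperanza's issue; Osric's €204,000 share passes to Osric's issue.
Miko's share (€204,000) is divided into 2 shares of €102,000: Gita and Xiulan each take €102,000.
Esperanza's share (€204,000) is divided into 3 shares of €68,000: Petra, Verity, and Wyatt each take €68,000.
Osric's share (€204,000) is divided into 2 shares of €102,000: Nkechi takes €102,000; Benedek's €102,000 share passes to Benedek's issue.
Benedek's share (€102,000) is divided into 2 shares of €51,000: Priya and Zainab each take €51,000.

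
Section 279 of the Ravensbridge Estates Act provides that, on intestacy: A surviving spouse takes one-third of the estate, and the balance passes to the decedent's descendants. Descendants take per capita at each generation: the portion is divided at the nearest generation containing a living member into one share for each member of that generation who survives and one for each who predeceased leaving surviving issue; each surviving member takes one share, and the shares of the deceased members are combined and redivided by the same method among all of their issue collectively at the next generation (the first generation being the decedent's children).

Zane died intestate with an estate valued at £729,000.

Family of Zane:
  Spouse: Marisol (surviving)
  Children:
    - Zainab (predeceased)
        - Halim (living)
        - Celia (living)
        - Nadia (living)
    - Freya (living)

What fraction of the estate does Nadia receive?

Nadia receives 1/9 of the estate.

Marisol takes one-third of £729,000 = £243,000. The remaining £486,000 passes to the descendants.
The descendants' portion (£486,000) is divided at the children's generation into 2 shares of £243,000. Freya takes £243,000. The remaining share for the deceased Zainab (£243,000) is carried to the next generation.
That pool (£243,000) is divided at the grandchildren's generation equally among Halim, Celia, and Nadia: £81,000 each.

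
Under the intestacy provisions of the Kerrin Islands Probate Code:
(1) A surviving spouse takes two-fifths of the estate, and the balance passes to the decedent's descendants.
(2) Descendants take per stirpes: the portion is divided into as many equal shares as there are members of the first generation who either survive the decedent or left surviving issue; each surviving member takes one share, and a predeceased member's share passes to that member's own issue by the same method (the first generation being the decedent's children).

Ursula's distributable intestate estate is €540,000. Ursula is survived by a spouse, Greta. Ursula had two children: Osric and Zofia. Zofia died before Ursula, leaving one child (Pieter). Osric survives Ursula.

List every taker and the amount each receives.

Greta: €216,000; Osric: €162,000; Pieter: €162,000

Greta takes two-fifths of €540,000 = €216,000. The remaining €324,000 passes to the descendants.
The descendants' portion (€324,000) is divided into 2 shares of €162,000: Osric takes €162,000; Zofia's €162,000 share passes to Zofia's issue.
Zofia's share (€162,000) passes entirely to Pieter.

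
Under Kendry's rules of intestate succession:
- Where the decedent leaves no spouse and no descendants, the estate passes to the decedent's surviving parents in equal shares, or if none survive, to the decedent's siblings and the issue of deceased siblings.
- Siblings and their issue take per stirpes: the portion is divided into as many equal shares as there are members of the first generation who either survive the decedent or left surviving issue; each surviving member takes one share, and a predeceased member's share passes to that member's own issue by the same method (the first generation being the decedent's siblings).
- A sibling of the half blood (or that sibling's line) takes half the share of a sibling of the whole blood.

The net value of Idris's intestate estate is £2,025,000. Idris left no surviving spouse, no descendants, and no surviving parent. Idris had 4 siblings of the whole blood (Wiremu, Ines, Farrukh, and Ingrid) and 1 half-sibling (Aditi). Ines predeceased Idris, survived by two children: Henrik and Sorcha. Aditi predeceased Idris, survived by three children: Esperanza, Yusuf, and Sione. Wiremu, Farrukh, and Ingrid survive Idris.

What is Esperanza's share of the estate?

Esperanza receives £75,000.

The entire £2,025,000 passes to the siblings and their issue.
Counting each half-blood sibling's line as half a unit, there are 9/2 units in £2,025,000, so one unit is £450,000. Whole-blood lines (Wiremu, Ines, Farrukh, and Ingrid) take £450,000 each; half-blood lines (Aditi) take £225,000 each.
Ines's share (£450,000) is divided into 2 shares of £225,000: Henrik and Sorcha each take £225,000.
Aditi's share (£225,000) is divided into 3 shares of £75,000: Esperanza, Yusuf, and Sione each take £75,000.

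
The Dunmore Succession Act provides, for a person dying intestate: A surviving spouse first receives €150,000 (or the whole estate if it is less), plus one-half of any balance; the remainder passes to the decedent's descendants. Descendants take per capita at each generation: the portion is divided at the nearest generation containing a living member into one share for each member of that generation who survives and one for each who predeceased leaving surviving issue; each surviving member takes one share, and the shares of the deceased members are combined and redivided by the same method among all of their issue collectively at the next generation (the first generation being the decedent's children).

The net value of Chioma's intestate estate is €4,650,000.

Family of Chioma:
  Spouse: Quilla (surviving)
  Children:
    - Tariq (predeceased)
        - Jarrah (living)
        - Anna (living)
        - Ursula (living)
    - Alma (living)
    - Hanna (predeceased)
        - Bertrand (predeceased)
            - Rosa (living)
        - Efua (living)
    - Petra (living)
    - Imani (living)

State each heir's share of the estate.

Quilla first takes €150,000, leaving a balance of €4,500,000. Quilla then takes one-half of the balance (€2,250,000), for a total of €2,400,000. The remaining €2,250,000 passes to the descendants.
The descendants' portion (€2,250,000) is divided at the children's generation into 5 shares of €450,000. Alma, Petra, and Imani each take €450,000. The 2 shares of the deceased (Tariq and Hanna) are combined into a pool of €900,000.
That pool (€900,000) is divided at the grandchildren's generation into 5 shares of €180,000. Jarrah, Anna, Ursula, and Efua each take €180,000. The remaining share for the deceased Bertrand (€180,000) is carried to the next generation.
That pool (€180,000) passes entirely to Rosa, the sole taker at the great-grandchildren's generation.

Quilla: €2,400,000; Jarrah: €180,000; Anna: €180,000; Ursula: €180,000; Alma: €450,000; Rosa: €180,000; Efua: €180,000; Petra: €450,000; Imani: €450,000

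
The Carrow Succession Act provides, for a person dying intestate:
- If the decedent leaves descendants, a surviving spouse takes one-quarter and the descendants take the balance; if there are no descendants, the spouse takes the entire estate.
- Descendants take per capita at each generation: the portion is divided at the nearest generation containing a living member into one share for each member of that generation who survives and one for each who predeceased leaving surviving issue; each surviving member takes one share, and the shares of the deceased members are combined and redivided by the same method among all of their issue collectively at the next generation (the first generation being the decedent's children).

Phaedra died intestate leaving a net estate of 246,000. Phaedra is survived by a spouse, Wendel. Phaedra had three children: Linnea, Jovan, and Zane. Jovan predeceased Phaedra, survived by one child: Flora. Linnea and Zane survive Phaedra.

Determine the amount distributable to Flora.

Flora receives 61,500.

Wendel takes one-quarter of 246,000 = 61,500. The remaining 184,500 passes to the descendants.
The descendants' portion (184,500) is divided at the children's generation into 3 shares of 61,500. Linnea and Zane each take 61,500. The remaining share for the deceased Jovan (61,500) is carried to the next generation.
That pool (61,500) passes entirely to Flora, the sole taker at the grandchildren's generation.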